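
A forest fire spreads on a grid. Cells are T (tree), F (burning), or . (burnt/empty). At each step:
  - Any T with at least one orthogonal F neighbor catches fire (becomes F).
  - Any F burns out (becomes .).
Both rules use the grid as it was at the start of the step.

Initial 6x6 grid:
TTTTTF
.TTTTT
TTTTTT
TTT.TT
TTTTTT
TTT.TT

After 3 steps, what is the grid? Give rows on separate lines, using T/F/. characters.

Step 1: 2 trees catch fire, 1 burn out
  TTTTF.
  .TTTTF
  TTTTTT
  TTT.TT
  TTTTTT
  TTT.TT
Step 2: 3 trees catch fire, 2 burn out
  TTTF..
  .TTTF.
  TTTTTF
  TTT.TT
  TTTTTT
  TTT.TT
Step 3: 4 trees catch fire, 3 burn out
  TTF...
  .TTF..
  TTTTF.
  TTT.TF
  TTTTTT
  TTT.TT

TTF...
.TTF..
TTTTF.
TTT.TF
TTTTTT
TTT.TT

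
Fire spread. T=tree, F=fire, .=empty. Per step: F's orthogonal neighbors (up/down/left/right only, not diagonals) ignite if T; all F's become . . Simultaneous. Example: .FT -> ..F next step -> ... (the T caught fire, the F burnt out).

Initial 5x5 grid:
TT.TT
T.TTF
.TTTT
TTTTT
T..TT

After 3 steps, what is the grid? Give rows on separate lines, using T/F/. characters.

Step 1: 3 trees catch fire, 1 burn out
  TT.TF
  T.TF.
  .TTTF
  TTTTT
  T..TT
Step 2: 4 trees catch fire, 3 burn out
  TT.F.
  T.F..
  .TTF.
  TTTTF
  T..TT
Step 3: 3 trees catch fire, 4 burn out
  TT...
  T....
  .TF..
  TTTF.
  T..TF

TT...
T....
.TF..
TTTF.
T..TF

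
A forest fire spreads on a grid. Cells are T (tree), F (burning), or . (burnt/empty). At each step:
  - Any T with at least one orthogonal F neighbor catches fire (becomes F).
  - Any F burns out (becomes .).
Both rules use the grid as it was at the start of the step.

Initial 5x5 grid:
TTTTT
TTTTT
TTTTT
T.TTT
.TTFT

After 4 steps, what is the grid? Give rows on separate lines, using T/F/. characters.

Step 1: 3 trees catch fire, 1 burn out
  TTTTT
  TTTTT
  TTTTT
  T.TFT
  .TF.F
Step 2: 4 trees catch fire, 3 burn out
  TTTTT
  TTTTT
  TTTFT
  T.F.F
  .F...
Step 3: 3 trees catch fire, 4 burn out
  TTTTT
  TTTFT
  TTF.F
  T....
  .....
Step 4: 4 trees catch fire, 3 burn out
  TTTFT
  TTF.F
  TF...
  T....
  .....

TTTFT
TTF.F
TF...
T....
.....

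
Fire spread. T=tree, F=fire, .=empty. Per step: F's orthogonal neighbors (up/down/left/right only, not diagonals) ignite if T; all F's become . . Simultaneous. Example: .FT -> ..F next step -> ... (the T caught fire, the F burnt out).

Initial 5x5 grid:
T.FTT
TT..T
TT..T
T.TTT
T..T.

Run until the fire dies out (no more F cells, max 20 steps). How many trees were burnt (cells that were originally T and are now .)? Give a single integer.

Step 1: +1 fires, +1 burnt (F count now 1)
Step 2: +1 fires, +1 burnt (F count now 1)
Step 3: +1 fires, +1 burnt (F count now 1)
Step 4: +1 fires, +1 burnt (F count now 1)
Step 5: +1 fires, +1 burnt (F count now 1)
Step 6: +1 fires, +1 burnt (F count now 1)
Step 7: +2 fires, +1 burnt (F count now 2)
Step 8: +0 fires, +2 burnt (F count now 0)
Fire out after step 8
Initially T: 15, now '.': 18
Total burnt (originally-T cells now '.'): 8

Answer: 8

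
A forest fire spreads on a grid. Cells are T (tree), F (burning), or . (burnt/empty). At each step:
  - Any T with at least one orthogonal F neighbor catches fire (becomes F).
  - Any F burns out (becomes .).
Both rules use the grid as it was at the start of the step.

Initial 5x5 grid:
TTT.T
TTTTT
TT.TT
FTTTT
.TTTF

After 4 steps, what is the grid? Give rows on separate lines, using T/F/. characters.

Step 1: 4 trees catch fire, 2 burn out
  TTT.T
  TTTTT
  FT.TT
  .FTTF
  .TTF.
Step 2: 7 trees catch fire, 4 burn out
  TTT.T
  FTTTT
  .F.TF
  ..FF.
  .FF..
Step 3: 4 trees catch fire, 7 burn out
  FTT.T
  .FTTF
  ...F.
  .....
  .....
Step 4: 4 trees catch fire, 4 burn out
  .FT.F
  ..FF.
  .....
  .....
  .....

.FT.F
..FF.
.....
.....
.....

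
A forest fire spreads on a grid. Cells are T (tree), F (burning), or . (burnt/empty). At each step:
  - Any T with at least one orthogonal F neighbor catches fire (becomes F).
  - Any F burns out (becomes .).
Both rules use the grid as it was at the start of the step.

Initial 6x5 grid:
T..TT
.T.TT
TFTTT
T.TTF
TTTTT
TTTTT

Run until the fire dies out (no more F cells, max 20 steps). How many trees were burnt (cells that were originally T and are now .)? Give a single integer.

Step 1: +6 fires, +2 burnt (F count now 6)
Step 2: +6 fires, +6 burnt (F count now 6)
Step 3: +5 fires, +6 burnt (F count now 5)
Step 4: +4 fires, +5 burnt (F count now 4)
Step 5: +1 fires, +4 burnt (F count now 1)
Step 6: +0 fires, +1 burnt (F count now 0)
Fire out after step 6
Initially T: 23, now '.': 29
Total burnt (originally-T cells now '.'): 22

Answer: 22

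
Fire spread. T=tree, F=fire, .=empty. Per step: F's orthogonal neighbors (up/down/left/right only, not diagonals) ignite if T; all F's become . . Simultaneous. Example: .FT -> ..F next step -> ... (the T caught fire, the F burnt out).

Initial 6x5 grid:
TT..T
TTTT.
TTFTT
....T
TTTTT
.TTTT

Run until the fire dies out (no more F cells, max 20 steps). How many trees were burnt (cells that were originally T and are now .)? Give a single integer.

Answer: 20

Derivation:
Step 1: +3 fires, +1 burnt (F count now 3)
Step 2: +4 fires, +3 burnt (F count now 4)
Step 3: +3 fires, +4 burnt (F count now 3)
Step 4: +2 fires, +3 burnt (F count now 2)
Step 5: +2 fires, +2 burnt (F count now 2)
Step 6: +2 fires, +2 burnt (F count now 2)
Step 7: +2 fires, +2 burnt (F count now 2)
Step 8: +2 fires, +2 burnt (F count now 2)
Step 9: +0 fires, +2 burnt (F count now 0)
Fire out after step 9
Initially T: 21, now '.': 29
Total burnt (originally-T cells now '.'): 20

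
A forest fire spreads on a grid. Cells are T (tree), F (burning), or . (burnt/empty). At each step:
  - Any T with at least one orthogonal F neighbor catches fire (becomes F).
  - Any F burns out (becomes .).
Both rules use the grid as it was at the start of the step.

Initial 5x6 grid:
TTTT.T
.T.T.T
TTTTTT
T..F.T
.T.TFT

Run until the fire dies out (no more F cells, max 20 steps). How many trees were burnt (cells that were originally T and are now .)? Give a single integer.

Step 1: +3 fires, +2 burnt (F count now 3)
Step 2: +4 fires, +3 burnt (F count now 4)
Step 3: +3 fires, +4 burnt (F count now 3)
Step 4: +4 fires, +3 burnt (F count now 4)
Step 5: +3 fires, +4 burnt (F count now 3)
Step 6: +1 fires, +3 burnt (F count now 1)
Step 7: +0 fires, +1 burnt (F count now 0)
Fire out after step 7
Initially T: 19, now '.': 29
Total burnt (originally-T cells now '.'): 18

Answer: 18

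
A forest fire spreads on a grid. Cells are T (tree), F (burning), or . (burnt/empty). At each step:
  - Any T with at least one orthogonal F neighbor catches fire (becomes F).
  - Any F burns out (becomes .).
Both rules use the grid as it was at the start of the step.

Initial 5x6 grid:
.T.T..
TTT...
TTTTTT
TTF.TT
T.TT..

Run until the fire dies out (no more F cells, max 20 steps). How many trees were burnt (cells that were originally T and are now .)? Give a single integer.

Step 1: +3 fires, +1 burnt (F count now 3)
Step 2: +5 fires, +3 burnt (F count now 5)
Step 3: +4 fires, +5 burnt (F count now 4)
Step 4: +4 fires, +4 burnt (F count now 4)
Step 5: +1 fires, +4 burnt (F count now 1)
Step 6: +0 fires, +1 burnt (F count now 0)
Fire out after step 6
Initially T: 18, now '.': 29
Total burnt (originally-T cells now '.'): 17

Answer: 17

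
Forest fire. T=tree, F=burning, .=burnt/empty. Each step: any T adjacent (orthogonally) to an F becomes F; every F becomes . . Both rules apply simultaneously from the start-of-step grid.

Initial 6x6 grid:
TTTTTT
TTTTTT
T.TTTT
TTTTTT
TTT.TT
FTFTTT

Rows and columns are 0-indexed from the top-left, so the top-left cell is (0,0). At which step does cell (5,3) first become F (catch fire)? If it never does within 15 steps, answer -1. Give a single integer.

Step 1: cell (5,3)='F' (+4 fires, +2 burnt)
  -> target ignites at step 1
Step 2: cell (5,3)='.' (+4 fires, +4 burnt)
Step 3: cell (5,3)='.' (+6 fires, +4 burnt)
Step 4: cell (5,3)='.' (+5 fires, +6 burnt)
Step 5: cell (5,3)='.' (+6 fires, +5 burnt)
Step 6: cell (5,3)='.' (+4 fires, +6 burnt)
Step 7: cell (5,3)='.' (+2 fires, +4 burnt)
Step 8: cell (5,3)='.' (+1 fires, +2 burnt)
Step 9: cell (5,3)='.' (+0 fires, +1 burnt)
  fire out at step 9

1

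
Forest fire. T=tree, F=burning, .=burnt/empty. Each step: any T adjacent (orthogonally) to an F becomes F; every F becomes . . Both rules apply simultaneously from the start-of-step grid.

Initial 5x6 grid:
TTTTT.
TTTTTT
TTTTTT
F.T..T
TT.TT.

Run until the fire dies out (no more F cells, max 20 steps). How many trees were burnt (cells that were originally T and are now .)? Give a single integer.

Answer: 21

Derivation:
Step 1: +2 fires, +1 burnt (F count now 2)
Step 2: +3 fires, +2 burnt (F count now 3)
Step 3: +3 fires, +3 burnt (F count now 3)
Step 4: +4 fires, +3 burnt (F count now 4)
Step 5: +3 fires, +4 burnt (F count now 3)
Step 6: +3 fires, +3 burnt (F count now 3)
Step 7: +3 fires, +3 burnt (F count now 3)
Step 8: +0 fires, +3 burnt (F count now 0)
Fire out after step 8
Initially T: 23, now '.': 28
Total burnt (originally-T cells now '.'): 21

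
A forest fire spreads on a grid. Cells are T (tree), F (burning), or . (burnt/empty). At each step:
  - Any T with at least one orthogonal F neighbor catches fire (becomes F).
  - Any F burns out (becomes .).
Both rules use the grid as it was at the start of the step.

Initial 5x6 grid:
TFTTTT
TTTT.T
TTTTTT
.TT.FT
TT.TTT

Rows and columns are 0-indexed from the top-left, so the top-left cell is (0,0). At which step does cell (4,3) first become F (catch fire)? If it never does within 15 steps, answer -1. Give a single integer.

Step 1: cell (4,3)='T' (+6 fires, +2 burnt)
Step 2: cell (4,3)='F' (+8 fires, +6 burnt)
  -> target ignites at step 2
Step 3: cell (4,3)='.' (+6 fires, +8 burnt)
Step 4: cell (4,3)='.' (+3 fires, +6 burnt)
Step 5: cell (4,3)='.' (+1 fires, +3 burnt)
Step 6: cell (4,3)='.' (+0 fires, +1 burnt)
  fire out at step 6

2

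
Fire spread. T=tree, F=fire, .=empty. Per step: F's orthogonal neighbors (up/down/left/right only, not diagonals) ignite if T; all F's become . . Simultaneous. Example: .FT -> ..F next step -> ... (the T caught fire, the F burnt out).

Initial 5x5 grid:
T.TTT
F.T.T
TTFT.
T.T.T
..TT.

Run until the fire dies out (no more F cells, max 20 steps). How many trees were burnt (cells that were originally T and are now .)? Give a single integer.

Step 1: +6 fires, +2 burnt (F count now 6)
Step 2: +3 fires, +6 burnt (F count now 3)
Step 3: +2 fires, +3 burnt (F count now 2)
Step 4: +1 fires, +2 burnt (F count now 1)
Step 5: +1 fires, +1 burnt (F count now 1)
Step 6: +0 fires, +1 burnt (F count now 0)
Fire out after step 6
Initially T: 14, now '.': 24
Total burnt (originally-T cells now '.'): 13

Answer: 13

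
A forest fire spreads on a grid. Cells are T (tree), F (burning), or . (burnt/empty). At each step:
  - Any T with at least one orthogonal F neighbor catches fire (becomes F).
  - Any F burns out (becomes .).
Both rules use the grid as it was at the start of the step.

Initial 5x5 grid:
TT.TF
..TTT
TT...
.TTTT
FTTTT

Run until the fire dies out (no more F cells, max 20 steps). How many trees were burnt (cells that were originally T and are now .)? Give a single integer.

Answer: 14

Derivation:
Step 1: +3 fires, +2 burnt (F count now 3)
Step 2: +3 fires, +3 burnt (F count now 3)
Step 3: +4 fires, +3 burnt (F count now 4)
Step 4: +3 fires, +4 burnt (F count now 3)
Step 5: +1 fires, +3 burnt (F count now 1)
Step 6: +0 fires, +1 burnt (F count now 0)
Fire out after step 6
Initially T: 16, now '.': 23
Total burnt (originally-T cells now '.'): 14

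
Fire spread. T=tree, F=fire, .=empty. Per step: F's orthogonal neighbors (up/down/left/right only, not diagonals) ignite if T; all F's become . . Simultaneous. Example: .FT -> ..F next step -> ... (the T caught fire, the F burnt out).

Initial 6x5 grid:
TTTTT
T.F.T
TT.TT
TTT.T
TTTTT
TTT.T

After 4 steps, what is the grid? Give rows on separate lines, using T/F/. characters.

Step 1: 1 trees catch fire, 1 burn out
  TTFTT
  T...T
  TT.TT
  TTT.T
  TTTTT
  TTT.T
Step 2: 2 trees catch fire, 1 burn out
  TF.FT
  T...T
  TT.TT
  TTT.T
  TTTTT
  TTT.T
Step 3: 2 trees catch fire, 2 burn out
  F...F
  T...T
  TT.TT
  TTT.T
  TTTTT
  TTT.T
Step 4: 2 trees catch fire, 2 burn out
  .....
  F...F
  TT.TT
  TTT.T
  TTTTT
  TTT.T

.....
F...F
TT.TT
TTT.T
TTTTT
TTT.T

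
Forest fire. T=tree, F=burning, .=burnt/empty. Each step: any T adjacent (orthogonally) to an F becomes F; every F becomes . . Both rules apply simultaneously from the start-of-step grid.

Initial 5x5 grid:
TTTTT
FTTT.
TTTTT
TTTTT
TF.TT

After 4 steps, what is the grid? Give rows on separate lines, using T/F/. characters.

Step 1: 5 trees catch fire, 2 burn out
  FTTTT
  .FTT.
  FTTTT
  TFTTT
  F..TT
Step 2: 5 trees catch fire, 5 burn out
  .FTTT
  ..FT.
  .FTTT
  F.FTT
  ...TT
Step 3: 4 trees catch fire, 5 burn out
  ..FTT
  ...F.
  ..FTT
  ...FT
  ...TT
Step 4: 4 trees catch fire, 4 burn out
  ...FT
  .....
  ...FT
  ....F
  ...FT

...FT
.....
...FT
....F
...FT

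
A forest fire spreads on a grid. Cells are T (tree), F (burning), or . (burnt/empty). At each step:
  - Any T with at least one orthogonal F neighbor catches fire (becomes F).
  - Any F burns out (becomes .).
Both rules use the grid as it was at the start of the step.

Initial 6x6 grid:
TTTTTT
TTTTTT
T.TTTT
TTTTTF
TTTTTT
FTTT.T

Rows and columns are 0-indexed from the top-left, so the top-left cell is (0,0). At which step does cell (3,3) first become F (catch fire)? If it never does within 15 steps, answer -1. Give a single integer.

Step 1: cell (3,3)='T' (+5 fires, +2 burnt)
Step 2: cell (3,3)='F' (+8 fires, +5 burnt)
  -> target ignites at step 2
Step 3: cell (3,3)='.' (+9 fires, +8 burnt)
Step 4: cell (3,3)='.' (+4 fires, +9 burnt)
Step 5: cell (3,3)='.' (+4 fires, +4 burnt)
Step 6: cell (3,3)='.' (+2 fires, +4 burnt)
Step 7: cell (3,3)='.' (+0 fires, +2 burnt)
  fire out at step 7

2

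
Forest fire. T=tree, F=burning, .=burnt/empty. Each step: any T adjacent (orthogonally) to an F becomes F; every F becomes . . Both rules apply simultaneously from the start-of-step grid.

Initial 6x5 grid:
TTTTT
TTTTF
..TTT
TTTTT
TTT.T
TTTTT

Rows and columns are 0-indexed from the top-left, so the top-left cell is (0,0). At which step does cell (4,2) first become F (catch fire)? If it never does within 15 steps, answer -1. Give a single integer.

Step 1: cell (4,2)='T' (+3 fires, +1 burnt)
Step 2: cell (4,2)='T' (+4 fires, +3 burnt)
Step 3: cell (4,2)='T' (+5 fires, +4 burnt)
Step 4: cell (4,2)='T' (+4 fires, +5 burnt)
Step 5: cell (4,2)='F' (+4 fires, +4 burnt)
  -> target ignites at step 5
Step 6: cell (4,2)='.' (+3 fires, +4 burnt)
Step 7: cell (4,2)='.' (+2 fires, +3 burnt)
Step 8: cell (4,2)='.' (+1 fires, +2 burnt)
Step 9: cell (4,2)='.' (+0 fires, +1 burnt)
  fire out at step 9

5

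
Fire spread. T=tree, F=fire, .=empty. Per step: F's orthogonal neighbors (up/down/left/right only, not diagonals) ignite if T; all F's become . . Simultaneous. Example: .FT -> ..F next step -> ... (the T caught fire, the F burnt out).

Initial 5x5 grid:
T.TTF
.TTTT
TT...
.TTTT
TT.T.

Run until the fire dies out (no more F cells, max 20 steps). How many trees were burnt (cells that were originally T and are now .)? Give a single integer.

Answer: 15

Derivation:
Step 1: +2 fires, +1 burnt (F count now 2)
Step 2: +2 fires, +2 burnt (F count now 2)
Step 3: +1 fires, +2 burnt (F count now 1)
Step 4: +1 fires, +1 burnt (F count now 1)
Step 5: +1 fires, +1 burnt (F count now 1)
Step 6: +2 fires, +1 burnt (F count now 2)
Step 7: +2 fires, +2 burnt (F count now 2)
Step 8: +2 fires, +2 burnt (F count now 2)
Step 9: +2 fires, +2 burnt (F count now 2)
Step 10: +0 fires, +2 burnt (F count now 0)
Fire out after step 10
Initially T: 16, now '.': 24
Total burnt (originally-T cells now '.'): 15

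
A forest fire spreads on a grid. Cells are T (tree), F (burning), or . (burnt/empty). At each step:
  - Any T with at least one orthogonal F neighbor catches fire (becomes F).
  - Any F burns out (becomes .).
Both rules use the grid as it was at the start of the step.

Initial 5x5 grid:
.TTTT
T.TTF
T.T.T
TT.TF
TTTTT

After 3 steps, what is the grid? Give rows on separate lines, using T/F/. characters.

Step 1: 5 trees catch fire, 2 burn out
  .TTTF
  T.TF.
  T.T.F
  TT.F.
  TTTTF
Step 2: 3 trees catch fire, 5 burn out
  .TTF.
  T.F..
  T.T..
  TT...
  TTTF.
Step 3: 3 trees catch fire, 3 burn out
  .TF..
  T....
  T.F..
  TT...
  TTF..

.TF..
T....
T.F..
TT...
TTF..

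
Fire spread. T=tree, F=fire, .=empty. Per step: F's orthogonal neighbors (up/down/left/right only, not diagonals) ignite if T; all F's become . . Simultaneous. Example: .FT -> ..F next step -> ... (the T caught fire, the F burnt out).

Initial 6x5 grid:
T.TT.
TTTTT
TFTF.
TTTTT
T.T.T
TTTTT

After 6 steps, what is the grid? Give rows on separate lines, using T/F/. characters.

Step 1: 6 trees catch fire, 2 burn out
  T.TT.
  TFTFT
  F.F..
  TFTFT
  T.T.T
  TTTTT
Step 2: 7 trees catch fire, 6 burn out
  T.TF.
  F.F.F
  .....
  F.F.F
  T.T.T
  TTTTT
Step 3: 5 trees catch fire, 7 burn out
  F.F..
  .....
  .....
  .....
  F.F.F
  TTTTT
Step 4: 3 trees catch fire, 5 burn out
  .....
  .....
  .....
  .....
  .....
  FTFTF
Step 5: 2 trees catch fire, 3 burn out
  .....
  .....
  .....
  .....
  .....
  .F.F.
Step 6: 0 trees catch fire, 2 burn out
  .....
  .....
  .....
  .....
  .....
  .....

.....
.....
.....
.....
.....
.....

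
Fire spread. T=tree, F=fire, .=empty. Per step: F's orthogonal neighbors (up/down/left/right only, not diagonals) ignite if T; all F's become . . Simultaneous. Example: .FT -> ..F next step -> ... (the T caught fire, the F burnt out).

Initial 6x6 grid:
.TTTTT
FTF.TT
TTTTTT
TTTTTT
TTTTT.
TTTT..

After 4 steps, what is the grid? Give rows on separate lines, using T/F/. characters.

Step 1: 4 trees catch fire, 2 burn out
  .TFTTT
  .F..TT
  FTFTTT
  TTTTTT
  TTTTT.
  TTTT..
Step 2: 6 trees catch fire, 4 burn out
  .F.FTT
  ....TT
  .F.FTT
  FTFTTT
  TTTTT.
  TTTT..
Step 3: 6 trees catch fire, 6 burn out
  ....FT
  ....TT
  ....FT
  .F.FTT
  FTFTT.
  TTTT..
Step 4: 8 trees catch fire, 6 burn out
  .....F
  ....FT
  .....F
  ....FT
  .F.FT.
  FTFT..

.....F
....FT
.....F
....FT
.F.FT.
FTFT..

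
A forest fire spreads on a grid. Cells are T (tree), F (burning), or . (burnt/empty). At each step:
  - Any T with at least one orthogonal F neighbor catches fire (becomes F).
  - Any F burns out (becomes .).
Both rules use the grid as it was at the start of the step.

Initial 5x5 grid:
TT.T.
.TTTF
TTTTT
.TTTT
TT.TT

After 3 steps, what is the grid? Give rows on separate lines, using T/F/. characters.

Step 1: 2 trees catch fire, 1 burn out
  TT.T.
  .TTF.
  TTTTF
  .TTTT
  TT.TT
Step 2: 4 trees catch fire, 2 burn out
  TT.F.
  .TF..
  TTTF.
  .TTTF
  TT.TT
Step 3: 4 trees catch fire, 4 burn out
  TT...
  .F...
  TTF..
  .TTF.
  TT.TF

TT...
.F...
TTF..
.TTF.
TT.TF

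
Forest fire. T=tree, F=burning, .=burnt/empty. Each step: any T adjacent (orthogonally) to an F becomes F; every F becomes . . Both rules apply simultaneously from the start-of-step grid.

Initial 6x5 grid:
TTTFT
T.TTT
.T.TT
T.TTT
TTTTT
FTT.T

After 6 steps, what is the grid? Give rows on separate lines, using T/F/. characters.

Step 1: 5 trees catch fire, 2 burn out
  TTF.F
  T.TFT
  .T.TT
  T.TTT
  FTTTT
  .FT.T
Step 2: 7 trees catch fire, 5 burn out
  TF...
  T.F.F
  .T.FT
  F.TTT
  .FTTT
  ..F.T
Step 3: 4 trees catch fire, 7 burn out
  F....
  T....
  .T..F
  ..TFT
  ..FTT
  ....T
Step 4: 4 trees catch fire, 4 burn out
  .....
  F....
  .T...
  ..F.F
  ...FT
  ....T
Step 5: 1 trees catch fire, 4 burn out
  .....
  .....
  .T...
  .....
  ....F
  ....T
Step 6: 1 trees catch fire, 1 burn out
  .....
  .....
  .T...
  .....
  .....
  ....F

.....
.....
.T...
.....
.....
....F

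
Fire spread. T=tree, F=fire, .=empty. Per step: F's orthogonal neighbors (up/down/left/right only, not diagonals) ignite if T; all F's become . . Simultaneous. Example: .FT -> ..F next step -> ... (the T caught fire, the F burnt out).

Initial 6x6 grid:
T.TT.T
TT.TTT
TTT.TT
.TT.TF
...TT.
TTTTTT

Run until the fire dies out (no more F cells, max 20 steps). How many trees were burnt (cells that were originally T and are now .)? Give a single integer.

Answer: 17

Derivation:
Step 1: +2 fires, +1 burnt (F count now 2)
Step 2: +3 fires, +2 burnt (F count now 3)
Step 3: +4 fires, +3 burnt (F count now 4)
Step 4: +3 fires, +4 burnt (F count now 3)
Step 5: +2 fires, +3 burnt (F count now 2)
Step 6: +2 fires, +2 burnt (F count now 2)
Step 7: +1 fires, +2 burnt (F count now 1)
Step 8: +0 fires, +1 burnt (F count now 0)
Fire out after step 8
Initially T: 25, now '.': 28
Total burnt (originally-T cells now '.'): 17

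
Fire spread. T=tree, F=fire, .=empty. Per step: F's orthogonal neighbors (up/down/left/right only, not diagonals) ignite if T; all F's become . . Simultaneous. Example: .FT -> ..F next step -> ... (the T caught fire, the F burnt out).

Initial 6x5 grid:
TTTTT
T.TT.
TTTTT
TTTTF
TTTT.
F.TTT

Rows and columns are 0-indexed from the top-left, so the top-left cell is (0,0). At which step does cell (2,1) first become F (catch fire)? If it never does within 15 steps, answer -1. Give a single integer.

Step 1: cell (2,1)='T' (+3 fires, +2 burnt)
Step 2: cell (2,1)='T' (+5 fires, +3 burnt)
Step 3: cell (2,1)='T' (+6 fires, +5 burnt)
Step 4: cell (2,1)='F' (+6 fires, +6 burnt)
  -> target ignites at step 4
Step 5: cell (2,1)='.' (+3 fires, +6 burnt)
Step 6: cell (2,1)='.' (+1 fires, +3 burnt)
Step 7: cell (2,1)='.' (+0 fires, +1 burnt)
  fire out at step 7

4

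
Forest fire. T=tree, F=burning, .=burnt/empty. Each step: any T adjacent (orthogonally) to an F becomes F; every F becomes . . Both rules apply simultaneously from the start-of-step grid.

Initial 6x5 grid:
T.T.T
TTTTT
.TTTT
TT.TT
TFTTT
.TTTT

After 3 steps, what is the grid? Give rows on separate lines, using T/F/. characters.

Step 1: 4 trees catch fire, 1 burn out
  T.T.T
  TTTTT
  .TTTT
  TF.TT
  F.FTT
  .FTTT
Step 2: 4 trees catch fire, 4 burn out
  T.T.T
  TTTTT
  .FTTT
  F..TT
  ...FT
  ..FTT
Step 3: 5 trees catch fire, 4 burn out
  T.T.T
  TFTTT
  ..FTT
  ...FT
  ....F
  ...FT

T.T.T
TFTTT
..FTT
...FT
....F
...FT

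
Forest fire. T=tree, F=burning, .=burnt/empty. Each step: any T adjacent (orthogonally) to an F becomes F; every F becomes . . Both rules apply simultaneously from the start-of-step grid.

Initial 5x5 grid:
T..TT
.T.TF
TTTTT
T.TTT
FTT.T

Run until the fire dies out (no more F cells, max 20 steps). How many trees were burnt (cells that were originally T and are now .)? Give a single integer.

Answer: 16

Derivation:
Step 1: +5 fires, +2 burnt (F count now 5)
Step 2: +5 fires, +5 burnt (F count now 5)
Step 3: +5 fires, +5 burnt (F count now 5)
Step 4: +1 fires, +5 burnt (F count now 1)
Step 5: +0 fires, +1 burnt (F count now 0)
Fire out after step 5
Initially T: 17, now '.': 24
Total burnt (originally-T cells now '.'): 16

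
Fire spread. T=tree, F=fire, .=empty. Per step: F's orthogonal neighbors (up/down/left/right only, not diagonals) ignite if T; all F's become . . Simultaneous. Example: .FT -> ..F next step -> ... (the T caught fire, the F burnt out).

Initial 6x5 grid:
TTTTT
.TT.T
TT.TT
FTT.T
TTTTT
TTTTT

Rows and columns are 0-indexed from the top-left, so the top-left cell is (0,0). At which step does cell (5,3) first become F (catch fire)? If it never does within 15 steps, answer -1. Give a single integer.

Step 1: cell (5,3)='T' (+3 fires, +1 burnt)
Step 2: cell (5,3)='T' (+4 fires, +3 burnt)
Step 3: cell (5,3)='T' (+3 fires, +4 burnt)
Step 4: cell (5,3)='T' (+4 fires, +3 burnt)
Step 5: cell (5,3)='F' (+4 fires, +4 burnt)
  -> target ignites at step 5
Step 6: cell (5,3)='.' (+3 fires, +4 burnt)
Step 7: cell (5,3)='.' (+2 fires, +3 burnt)
Step 8: cell (5,3)='.' (+2 fires, +2 burnt)
Step 9: cell (5,3)='.' (+0 fires, +2 burnt)
  fire out at step 9

5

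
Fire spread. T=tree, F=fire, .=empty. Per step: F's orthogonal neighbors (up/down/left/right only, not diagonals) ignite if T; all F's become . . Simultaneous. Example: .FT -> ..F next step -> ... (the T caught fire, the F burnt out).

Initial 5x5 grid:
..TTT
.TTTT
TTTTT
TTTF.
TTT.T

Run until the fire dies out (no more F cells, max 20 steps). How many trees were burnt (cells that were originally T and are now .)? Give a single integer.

Answer: 18

Derivation:
Step 1: +2 fires, +1 burnt (F count now 2)
Step 2: +5 fires, +2 burnt (F count now 5)
Step 3: +6 fires, +5 burnt (F count now 6)
Step 4: +5 fires, +6 burnt (F count now 5)
Step 5: +0 fires, +5 burnt (F count now 0)
Fire out after step 5
Initially T: 19, now '.': 24
Total burnt (originally-T cells now '.'): 18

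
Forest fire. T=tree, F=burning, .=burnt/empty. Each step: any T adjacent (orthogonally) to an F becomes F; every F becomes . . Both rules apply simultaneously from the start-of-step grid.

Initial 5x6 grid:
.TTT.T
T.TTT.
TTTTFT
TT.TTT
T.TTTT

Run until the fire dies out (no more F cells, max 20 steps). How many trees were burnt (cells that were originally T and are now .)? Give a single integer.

Step 1: +4 fires, +1 burnt (F count now 4)
Step 2: +5 fires, +4 burnt (F count now 5)
Step 3: +5 fires, +5 burnt (F count now 5)
Step 4: +4 fires, +5 burnt (F count now 4)
Step 5: +3 fires, +4 burnt (F count now 3)
Step 6: +1 fires, +3 burnt (F count now 1)
Step 7: +0 fires, +1 burnt (F count now 0)
Fire out after step 7
Initially T: 23, now '.': 29
Total burnt (originally-T cells now '.'): 22

Answer: 22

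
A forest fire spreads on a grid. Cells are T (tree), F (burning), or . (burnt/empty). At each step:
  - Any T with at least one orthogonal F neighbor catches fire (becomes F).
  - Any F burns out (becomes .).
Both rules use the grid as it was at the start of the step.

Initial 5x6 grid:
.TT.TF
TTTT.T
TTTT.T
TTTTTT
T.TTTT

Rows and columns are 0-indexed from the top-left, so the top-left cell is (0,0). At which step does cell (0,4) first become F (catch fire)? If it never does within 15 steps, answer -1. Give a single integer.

Step 1: cell (0,4)='F' (+2 fires, +1 burnt)
  -> target ignites at step 1
Step 2: cell (0,4)='.' (+1 fires, +2 burnt)
Step 3: cell (0,4)='.' (+1 fires, +1 burnt)
Step 4: cell (0,4)='.' (+2 fires, +1 burnt)
Step 5: cell (0,4)='.' (+2 fires, +2 burnt)
Step 6: cell (0,4)='.' (+3 fires, +2 burnt)
Step 7: cell (0,4)='.' (+4 fires, +3 burnt)
Step 8: cell (0,4)='.' (+3 fires, +4 burnt)
Step 9: cell (0,4)='.' (+4 fires, +3 burnt)
Step 10: cell (0,4)='.' (+2 fires, +4 burnt)
Step 11: cell (0,4)='.' (+0 fires, +2 burnt)
  fire out at step 11

1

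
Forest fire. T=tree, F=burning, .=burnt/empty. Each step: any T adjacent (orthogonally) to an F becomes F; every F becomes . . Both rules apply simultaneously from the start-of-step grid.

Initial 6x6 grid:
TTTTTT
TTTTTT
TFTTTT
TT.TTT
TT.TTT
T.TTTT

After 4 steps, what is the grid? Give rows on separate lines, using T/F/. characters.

Step 1: 4 trees catch fire, 1 burn out
  TTTTTT
  TFTTTT
  F.FTTT
  TF.TTT
  TT.TTT
  T.TTTT
Step 2: 6 trees catch fire, 4 burn out
  TFTTTT
  F.FTTT
  ...FTT
  F..TTT
  TF.TTT
  T.TTTT
Step 3: 6 trees catch fire, 6 burn out
  F.FTTT
  ...FTT
  ....FT
  ...FTT
  F..TTT
  T.TTTT
Step 4: 6 trees catch fire, 6 burn out
  ...FTT
  ....FT
  .....F
  ....FT
  ...FTT
  F.TTTT

...FTT
....FT
.....F
....FT
...FTT
F.TTTT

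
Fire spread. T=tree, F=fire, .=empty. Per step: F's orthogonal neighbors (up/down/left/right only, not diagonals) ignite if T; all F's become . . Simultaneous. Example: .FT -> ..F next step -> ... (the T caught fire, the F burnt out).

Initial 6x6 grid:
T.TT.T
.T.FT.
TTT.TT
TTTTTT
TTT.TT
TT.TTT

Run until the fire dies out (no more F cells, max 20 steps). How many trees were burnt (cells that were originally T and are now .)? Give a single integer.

Step 1: +2 fires, +1 burnt (F count now 2)
Step 2: +2 fires, +2 burnt (F count now 2)
Step 3: +2 fires, +2 burnt (F count now 2)
Step 4: +3 fires, +2 burnt (F count now 3)
Step 5: +3 fires, +3 burnt (F count now 3)
Step 6: +5 fires, +3 burnt (F count now 5)
Step 7: +3 fires, +5 burnt (F count now 3)
Step 8: +4 fires, +3 burnt (F count now 4)
Step 9: +1 fires, +4 burnt (F count now 1)
Step 10: +0 fires, +1 burnt (F count now 0)
Fire out after step 10
Initially T: 27, now '.': 34
Total burnt (originally-T cells now '.'): 25

Answer: 25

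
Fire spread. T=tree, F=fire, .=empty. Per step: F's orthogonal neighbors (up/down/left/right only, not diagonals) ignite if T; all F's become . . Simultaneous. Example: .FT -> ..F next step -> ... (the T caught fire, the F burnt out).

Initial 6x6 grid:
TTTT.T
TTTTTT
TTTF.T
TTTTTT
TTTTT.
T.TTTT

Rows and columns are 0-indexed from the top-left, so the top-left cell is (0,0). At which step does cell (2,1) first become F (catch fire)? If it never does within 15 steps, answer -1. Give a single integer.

Step 1: cell (2,1)='T' (+3 fires, +1 burnt)
Step 2: cell (2,1)='F' (+7 fires, +3 burnt)
  -> target ignites at step 2
Step 3: cell (2,1)='.' (+9 fires, +7 burnt)
Step 4: cell (2,1)='.' (+8 fires, +9 burnt)
Step 5: cell (2,1)='.' (+3 fires, +8 burnt)
Step 6: cell (2,1)='.' (+1 fires, +3 burnt)
Step 7: cell (2,1)='.' (+0 fires, +1 burnt)
  fire out at step 7

2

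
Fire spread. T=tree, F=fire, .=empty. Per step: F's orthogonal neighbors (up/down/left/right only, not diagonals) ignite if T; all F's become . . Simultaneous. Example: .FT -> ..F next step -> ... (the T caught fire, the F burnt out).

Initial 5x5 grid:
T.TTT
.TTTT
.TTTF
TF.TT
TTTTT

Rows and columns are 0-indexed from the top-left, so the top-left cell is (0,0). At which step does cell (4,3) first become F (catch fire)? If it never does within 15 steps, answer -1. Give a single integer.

Step 1: cell (4,3)='T' (+6 fires, +2 burnt)
Step 2: cell (4,3)='T' (+8 fires, +6 burnt)
Step 3: cell (4,3)='F' (+3 fires, +8 burnt)
  -> target ignites at step 3
Step 4: cell (4,3)='.' (+1 fires, +3 burnt)
Step 5: cell (4,3)='.' (+0 fires, +1 burnt)
  fire out at step 5

3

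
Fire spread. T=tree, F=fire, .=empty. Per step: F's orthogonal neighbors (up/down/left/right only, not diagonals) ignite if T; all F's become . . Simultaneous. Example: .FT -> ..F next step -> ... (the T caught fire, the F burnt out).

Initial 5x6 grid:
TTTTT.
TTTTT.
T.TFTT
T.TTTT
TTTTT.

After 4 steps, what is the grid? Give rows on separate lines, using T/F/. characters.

Step 1: 4 trees catch fire, 1 burn out
  TTTTT.
  TTTFT.
  T.F.FT
  T.TFTT
  TTTTT.
Step 2: 7 trees catch fire, 4 burn out
  TTTFT.
  TTF.F.
  T....F
  T.F.FT
  TTTFT.
Step 3: 6 trees catch fire, 7 burn out
  TTF.F.
  TF....
  T.....
  T....F
  TTF.F.
Step 4: 3 trees catch fire, 6 burn out
  TF....
  F.....
  T.....
  T.....
  TF....

TF....
F.....
T.....
T.....
TF....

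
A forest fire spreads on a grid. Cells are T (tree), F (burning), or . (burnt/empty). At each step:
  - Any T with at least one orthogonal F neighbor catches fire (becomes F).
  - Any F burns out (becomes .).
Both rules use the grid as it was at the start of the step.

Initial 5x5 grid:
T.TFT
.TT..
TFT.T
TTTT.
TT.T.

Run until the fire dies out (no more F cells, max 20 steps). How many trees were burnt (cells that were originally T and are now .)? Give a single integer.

Answer: 13

Derivation:
Step 1: +6 fires, +2 burnt (F count now 6)
Step 2: +4 fires, +6 burnt (F count now 4)
Step 3: +2 fires, +4 burnt (F count now 2)
Step 4: +1 fires, +2 burnt (F count now 1)
Step 5: +0 fires, +1 burnt (F count now 0)
Fire out after step 5
Initially T: 15, now '.': 23
Total burnt (originally-T cells now '.'): 13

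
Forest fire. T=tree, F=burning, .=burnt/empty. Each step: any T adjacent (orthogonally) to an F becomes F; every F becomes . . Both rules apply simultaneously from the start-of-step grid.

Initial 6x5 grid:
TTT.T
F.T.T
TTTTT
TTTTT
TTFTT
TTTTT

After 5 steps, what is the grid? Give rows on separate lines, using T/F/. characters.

Step 1: 6 trees catch fire, 2 burn out
  FTT.T
  ..T.T
  FTTTT
  TTFTT
  TF.FT
  TTFTT
Step 2: 10 trees catch fire, 6 burn out
  .FT.T
  ..T.T
  .FFTT
  FF.FT
  F...F
  TF.FT
Step 3: 6 trees catch fire, 10 burn out
  ..F.T
  ..F.T
  ...FT
  ....F
  .....
  F...F
Step 4: 1 trees catch fire, 6 burn out
  ....T
  ....T
  ....F
  .....
  .....
  .....
Step 5: 1 trees catch fire, 1 burn out
  ....T
  ....F
  .....
  .....
  .....
  .....

....T
....F
.....
.....
.....
.....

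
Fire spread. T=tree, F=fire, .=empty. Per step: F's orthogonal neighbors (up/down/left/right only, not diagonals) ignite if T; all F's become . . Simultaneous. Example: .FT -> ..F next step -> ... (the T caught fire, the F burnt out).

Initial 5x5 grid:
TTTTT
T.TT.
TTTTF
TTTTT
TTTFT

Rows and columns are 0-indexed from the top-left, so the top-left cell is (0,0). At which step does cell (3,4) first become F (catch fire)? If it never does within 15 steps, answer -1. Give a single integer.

Step 1: cell (3,4)='F' (+5 fires, +2 burnt)
  -> target ignites at step 1
Step 2: cell (3,4)='.' (+4 fires, +5 burnt)
Step 3: cell (3,4)='.' (+5 fires, +4 burnt)
Step 4: cell (3,4)='.' (+4 fires, +5 burnt)
Step 5: cell (3,4)='.' (+2 fires, +4 burnt)
Step 6: cell (3,4)='.' (+1 fires, +2 burnt)
Step 7: cell (3,4)='.' (+0 fires, +1 burnt)
  fire out at step 7

1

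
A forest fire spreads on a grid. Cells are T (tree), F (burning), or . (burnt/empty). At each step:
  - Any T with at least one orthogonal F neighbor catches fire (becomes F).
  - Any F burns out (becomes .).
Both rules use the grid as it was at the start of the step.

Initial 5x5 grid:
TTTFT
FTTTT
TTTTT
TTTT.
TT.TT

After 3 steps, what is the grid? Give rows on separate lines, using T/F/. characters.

Step 1: 6 trees catch fire, 2 burn out
  FTF.F
  .FTFT
  FTTTT
  TTTT.
  TT.TT
Step 2: 6 trees catch fire, 6 burn out
  .F...
  ..F.F
  .FTFT
  FTTT.
  TT.TT
Step 3: 5 trees catch fire, 6 burn out
  .....
  .....
  ..F.F
  .FTF.
  FT.TT

.....
.....
..F.F
.FTF.
FT.TT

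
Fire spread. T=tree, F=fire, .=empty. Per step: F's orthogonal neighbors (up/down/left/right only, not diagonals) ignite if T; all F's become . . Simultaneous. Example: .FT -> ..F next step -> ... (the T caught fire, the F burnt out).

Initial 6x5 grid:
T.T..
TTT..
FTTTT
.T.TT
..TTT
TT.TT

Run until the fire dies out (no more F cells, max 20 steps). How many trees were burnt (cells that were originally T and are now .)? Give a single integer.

Answer: 17

Derivation:
Step 1: +2 fires, +1 burnt (F count now 2)
Step 2: +4 fires, +2 burnt (F count now 4)
Step 3: +2 fires, +4 burnt (F count now 2)
Step 4: +3 fires, +2 burnt (F count now 3)
Step 5: +2 fires, +3 burnt (F count now 2)
Step 6: +3 fires, +2 burnt (F count now 3)
Step 7: +1 fires, +3 burnt (F count now 1)
Step 8: +0 fires, +1 burnt (F count now 0)
Fire out after step 8
Initially T: 19, now '.': 28
Total burnt (originally-T cells now '.'): 17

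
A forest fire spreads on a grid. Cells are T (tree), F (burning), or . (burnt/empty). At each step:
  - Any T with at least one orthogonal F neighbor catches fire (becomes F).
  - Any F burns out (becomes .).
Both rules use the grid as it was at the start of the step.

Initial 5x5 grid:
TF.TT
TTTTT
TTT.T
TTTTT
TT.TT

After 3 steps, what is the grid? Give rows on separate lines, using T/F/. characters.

Step 1: 2 trees catch fire, 1 burn out
  F..TT
  TFTTT
  TTT.T
  TTTTT
  TT.TT
Step 2: 3 trees catch fire, 2 burn out
  ...TT
  F.FTT
  TFT.T
  TTTTT
  TT.TT
Step 3: 4 trees catch fire, 3 burn out
  ...TT
  ...FT
  F.F.T
  TFTTT
  TT.TT

...TT
...FT
F.F.T
TFTTT
TT.TT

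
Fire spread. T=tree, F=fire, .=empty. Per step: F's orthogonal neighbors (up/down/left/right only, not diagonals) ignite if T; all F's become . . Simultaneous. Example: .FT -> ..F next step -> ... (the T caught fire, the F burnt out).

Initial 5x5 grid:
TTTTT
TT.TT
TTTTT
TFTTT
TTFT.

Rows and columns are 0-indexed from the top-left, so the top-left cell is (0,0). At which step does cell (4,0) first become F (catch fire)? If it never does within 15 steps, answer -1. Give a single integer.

Step 1: cell (4,0)='T' (+5 fires, +2 burnt)
Step 2: cell (4,0)='F' (+5 fires, +5 burnt)
  -> target ignites at step 2
Step 3: cell (4,0)='.' (+4 fires, +5 burnt)
Step 4: cell (4,0)='.' (+4 fires, +4 burnt)
Step 5: cell (4,0)='.' (+2 fires, +4 burnt)
Step 6: cell (4,0)='.' (+1 fires, +2 burnt)
Step 7: cell (4,0)='.' (+0 fires, +1 burnt)
  fire out at step 7

2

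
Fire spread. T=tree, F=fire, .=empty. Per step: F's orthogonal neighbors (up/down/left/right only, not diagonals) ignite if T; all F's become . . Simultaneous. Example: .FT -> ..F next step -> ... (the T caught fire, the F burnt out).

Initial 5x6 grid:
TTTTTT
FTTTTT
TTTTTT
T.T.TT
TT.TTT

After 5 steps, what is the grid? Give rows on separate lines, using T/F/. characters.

Step 1: 3 trees catch fire, 1 burn out
  FTTTTT
  .FTTTT
  FTTTTT
  T.T.TT
  TT.TTT
Step 2: 4 trees catch fire, 3 burn out
  .FTTTT
  ..FTTT
  .FTTTT
  F.T.TT
  TT.TTT
Step 3: 4 trees catch fire, 4 burn out
  ..FTTT
  ...FTT
  ..FTTT
  ..T.TT
  FT.TTT
Step 4: 5 trees catch fire, 4 burn out
  ...FTT
  ....FT
  ...FTT
  ..F.TT
  .F.TTT
Step 5: 3 trees catch fire, 5 burn out
  ....FT
  .....F
  ....FT
  ....TT
  ...TTT

....FT
.....F
....FT
....TT
...TTT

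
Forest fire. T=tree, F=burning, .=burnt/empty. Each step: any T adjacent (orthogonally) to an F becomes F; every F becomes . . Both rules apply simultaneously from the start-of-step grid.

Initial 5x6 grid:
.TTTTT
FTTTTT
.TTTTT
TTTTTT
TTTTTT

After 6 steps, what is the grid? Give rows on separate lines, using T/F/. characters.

Step 1: 1 trees catch fire, 1 burn out
  .TTTTT
  .FTTTT
  .TTTTT
  TTTTTT
  TTTTTT
Step 2: 3 trees catch fire, 1 burn out
  .FTTTT
  ..FTTT
  .FTTTT
  TTTTTT
  TTTTTT
Step 3: 4 trees catch fire, 3 burn out
  ..FTTT
  ...FTT
  ..FTTT
  TFTTTT
  TTTTTT
Step 4: 6 trees catch fire, 4 burn out
  ...FTT
  ....FT
  ...FTT
  F.FTTT
  TFTTTT
Step 5: 6 trees catch fire, 6 burn out
  ....FT
  .....F
  ....FT
  ...FTT
  F.FTTT
Step 6: 4 trees catch fire, 6 burn out
  .....F
  ......
  .....F
  ....FT
  ...FTT

.....F
......
.....F
....FT
...FTT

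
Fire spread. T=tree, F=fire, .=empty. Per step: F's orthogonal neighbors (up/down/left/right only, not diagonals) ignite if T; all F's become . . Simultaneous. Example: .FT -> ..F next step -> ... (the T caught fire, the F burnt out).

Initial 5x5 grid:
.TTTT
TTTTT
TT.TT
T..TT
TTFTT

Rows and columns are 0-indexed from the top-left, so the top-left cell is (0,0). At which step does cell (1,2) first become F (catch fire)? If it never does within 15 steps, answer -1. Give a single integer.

Step 1: cell (1,2)='T' (+2 fires, +1 burnt)
Step 2: cell (1,2)='T' (+3 fires, +2 burnt)
Step 3: cell (1,2)='T' (+3 fires, +3 burnt)
Step 4: cell (1,2)='T' (+3 fires, +3 burnt)
Step 5: cell (1,2)='F' (+5 fires, +3 burnt)
  -> target ignites at step 5
Step 6: cell (1,2)='.' (+3 fires, +5 burnt)
Step 7: cell (1,2)='.' (+1 fires, +3 burnt)
Step 8: cell (1,2)='.' (+0 fires, +1 burnt)
  fire out at step 8

5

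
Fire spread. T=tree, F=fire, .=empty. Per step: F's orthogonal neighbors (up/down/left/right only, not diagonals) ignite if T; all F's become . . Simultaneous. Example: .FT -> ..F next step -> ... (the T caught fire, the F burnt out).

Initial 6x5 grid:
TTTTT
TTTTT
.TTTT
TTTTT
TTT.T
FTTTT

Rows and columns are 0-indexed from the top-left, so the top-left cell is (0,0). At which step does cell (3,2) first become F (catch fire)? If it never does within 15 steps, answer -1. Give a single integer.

Step 1: cell (3,2)='T' (+2 fires, +1 burnt)
Step 2: cell (3,2)='T' (+3 fires, +2 burnt)
Step 3: cell (3,2)='T' (+3 fires, +3 burnt)
Step 4: cell (3,2)='F' (+3 fires, +3 burnt)
  -> target ignites at step 4
Step 5: cell (3,2)='.' (+4 fires, +3 burnt)
Step 6: cell (3,2)='.' (+5 fires, +4 burnt)
Step 7: cell (3,2)='.' (+4 fires, +5 burnt)
Step 8: cell (3,2)='.' (+2 fires, +4 burnt)
Step 9: cell (3,2)='.' (+1 fires, +2 burnt)
Step 10: cell (3,2)='.' (+0 fires, +1 burnt)
  fire out at step 10

4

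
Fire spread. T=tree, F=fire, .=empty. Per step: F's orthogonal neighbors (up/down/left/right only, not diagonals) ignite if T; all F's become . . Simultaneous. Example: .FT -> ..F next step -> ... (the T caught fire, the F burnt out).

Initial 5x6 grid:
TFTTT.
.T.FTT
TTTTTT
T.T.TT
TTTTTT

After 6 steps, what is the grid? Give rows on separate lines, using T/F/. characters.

Step 1: 6 trees catch fire, 2 burn out
  F.FFT.
  .F..FT
  TTTFTT
  T.T.TT
  TTTTTT
Step 2: 5 trees catch fire, 6 burn out
  ....F.
  .....F
  TFF.FT
  T.T.TT
  TTTTTT
Step 3: 4 trees catch fire, 5 burn out
  ......
  ......
  F....F
  T.F.FT
  TTTTTT
Step 4: 4 trees catch fire, 4 burn out
  ......
  ......
  ......
  F....F
  TTFTFT
Step 5: 4 trees catch fire, 4 burn out
  ......
  ......
  ......
  ......
  FF.F.F
Step 6: 0 trees catch fire, 4 burn out
  ......
  ......
  ......
  ......
  ......

......
......
......
......
......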